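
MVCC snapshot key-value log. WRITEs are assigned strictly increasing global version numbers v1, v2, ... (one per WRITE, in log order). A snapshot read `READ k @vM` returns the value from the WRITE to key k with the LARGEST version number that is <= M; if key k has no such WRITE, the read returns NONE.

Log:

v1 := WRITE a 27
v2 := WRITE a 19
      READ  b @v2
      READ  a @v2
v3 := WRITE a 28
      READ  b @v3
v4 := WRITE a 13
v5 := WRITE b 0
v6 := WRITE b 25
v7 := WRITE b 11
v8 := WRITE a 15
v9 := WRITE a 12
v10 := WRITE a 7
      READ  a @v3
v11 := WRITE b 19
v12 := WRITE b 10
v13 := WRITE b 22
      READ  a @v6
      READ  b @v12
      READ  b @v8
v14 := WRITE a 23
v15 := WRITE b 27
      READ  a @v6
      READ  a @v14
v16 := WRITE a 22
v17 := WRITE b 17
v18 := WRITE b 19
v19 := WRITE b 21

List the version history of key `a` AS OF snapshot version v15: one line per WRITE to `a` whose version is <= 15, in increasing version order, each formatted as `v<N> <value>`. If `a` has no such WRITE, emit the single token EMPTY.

Answer: v1 27
v2 19
v3 28
v4 13
v8 15
v9 12
v10 7
v14 23

Derivation:
Scan writes for key=a with version <= 15:
  v1 WRITE a 27 -> keep
  v2 WRITE a 19 -> keep
  v3 WRITE a 28 -> keep
  v4 WRITE a 13 -> keep
  v5 WRITE b 0 -> skip
  v6 WRITE b 25 -> skip
  v7 WRITE b 11 -> skip
  v8 WRITE a 15 -> keep
  v9 WRITE a 12 -> keep
  v10 WRITE a 7 -> keep
  v11 WRITE b 19 -> skip
  v12 WRITE b 10 -> skip
  v13 WRITE b 22 -> skip
  v14 WRITE a 23 -> keep
  v15 WRITE b 27 -> skip
  v16 WRITE a 22 -> drop (> snap)
  v17 WRITE b 17 -> skip
  v18 WRITE b 19 -> skip
  v19 WRITE b 21 -> skip
Collected: [(1, 27), (2, 19), (3, 28), (4, 13), (8, 15), (9, 12), (10, 7), (14, 23)]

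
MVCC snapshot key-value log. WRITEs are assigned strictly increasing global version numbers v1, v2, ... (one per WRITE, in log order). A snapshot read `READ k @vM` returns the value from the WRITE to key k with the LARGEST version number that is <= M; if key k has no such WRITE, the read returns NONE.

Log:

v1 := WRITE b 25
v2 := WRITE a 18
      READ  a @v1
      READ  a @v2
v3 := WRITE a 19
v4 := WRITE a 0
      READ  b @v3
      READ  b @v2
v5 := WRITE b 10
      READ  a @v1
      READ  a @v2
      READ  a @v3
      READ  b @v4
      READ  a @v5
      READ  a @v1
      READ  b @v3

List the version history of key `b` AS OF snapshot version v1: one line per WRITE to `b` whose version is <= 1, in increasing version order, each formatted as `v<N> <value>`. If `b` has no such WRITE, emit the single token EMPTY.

Answer: v1 25

Derivation:
Scan writes for key=b with version <= 1:
  v1 WRITE b 25 -> keep
  v2 WRITE a 18 -> skip
  v3 WRITE a 19 -> skip
  v4 WRITE a 0 -> skip
  v5 WRITE b 10 -> drop (> snap)
Collected: [(1, 25)]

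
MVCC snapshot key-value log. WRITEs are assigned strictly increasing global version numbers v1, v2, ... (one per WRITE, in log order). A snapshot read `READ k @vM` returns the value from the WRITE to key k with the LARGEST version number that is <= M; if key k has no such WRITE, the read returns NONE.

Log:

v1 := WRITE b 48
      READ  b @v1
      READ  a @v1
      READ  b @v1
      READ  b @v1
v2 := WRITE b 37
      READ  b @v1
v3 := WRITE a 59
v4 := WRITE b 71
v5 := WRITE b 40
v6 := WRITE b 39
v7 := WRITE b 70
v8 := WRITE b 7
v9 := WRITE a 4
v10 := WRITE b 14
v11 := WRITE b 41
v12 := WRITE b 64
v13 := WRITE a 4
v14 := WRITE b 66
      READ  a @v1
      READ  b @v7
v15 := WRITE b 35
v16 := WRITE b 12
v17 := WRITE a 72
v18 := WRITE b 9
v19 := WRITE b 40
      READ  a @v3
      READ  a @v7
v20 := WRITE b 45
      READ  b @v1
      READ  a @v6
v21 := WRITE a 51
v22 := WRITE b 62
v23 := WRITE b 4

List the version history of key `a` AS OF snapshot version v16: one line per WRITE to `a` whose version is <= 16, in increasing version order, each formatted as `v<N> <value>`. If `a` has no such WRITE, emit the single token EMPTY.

Answer: v3 59
v9 4
v13 4

Derivation:
Scan writes for key=a with version <= 16:
  v1 WRITE b 48 -> skip
  v2 WRITE b 37 -> skip
  v3 WRITE a 59 -> keep
  v4 WRITE b 71 -> skip
  v5 WRITE b 40 -> skip
  v6 WRITE b 39 -> skip
  v7 WRITE b 70 -> skip
  v8 WRITE b 7 -> skip
  v9 WRITE a 4 -> keep
  v10 WRITE b 14 -> skip
  v11 WRITE b 41 -> skip
  v12 WRITE b 64 -> skip
  v13 WRITE a 4 -> keep
  v14 WRITE b 66 -> skip
  v15 WRITE b 35 -> skip
  v16 WRITE b 12 -> skip
  v17 WRITE a 72 -> drop (> snap)
  v18 WRITE b 9 -> skip
  v19 WRITE b 40 -> skip
  v20 WRITE b 45 -> skip
  v21 WRITE a 51 -> drop (> snap)
  v22 WRITE b 62 -> skip
  v23 WRITE b 4 -> skip
Collected: [(3, 59), (9, 4), (13, 4)]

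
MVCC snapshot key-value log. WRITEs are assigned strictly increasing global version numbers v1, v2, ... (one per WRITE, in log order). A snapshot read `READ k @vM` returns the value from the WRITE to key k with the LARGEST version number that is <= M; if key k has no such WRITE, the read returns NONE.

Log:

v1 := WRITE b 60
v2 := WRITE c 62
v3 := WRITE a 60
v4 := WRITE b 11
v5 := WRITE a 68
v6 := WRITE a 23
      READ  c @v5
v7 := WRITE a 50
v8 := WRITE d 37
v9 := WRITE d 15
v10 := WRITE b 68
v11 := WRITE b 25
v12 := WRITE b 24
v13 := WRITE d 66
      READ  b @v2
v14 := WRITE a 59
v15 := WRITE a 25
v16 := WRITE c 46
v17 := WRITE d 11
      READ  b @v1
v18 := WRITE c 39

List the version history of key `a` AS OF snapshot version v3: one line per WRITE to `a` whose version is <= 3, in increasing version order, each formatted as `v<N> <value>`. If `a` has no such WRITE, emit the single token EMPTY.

Answer: v3 60

Derivation:
Scan writes for key=a with version <= 3:
  v1 WRITE b 60 -> skip
  v2 WRITE c 62 -> skip
  v3 WRITE a 60 -> keep
  v4 WRITE b 11 -> skip
  v5 WRITE a 68 -> drop (> snap)
  v6 WRITE a 23 -> drop (> snap)
  v7 WRITE a 50 -> drop (> snap)
  v8 WRITE d 37 -> skip
  v9 WRITE d 15 -> skip
  v10 WRITE b 68 -> skip
  v11 WRITE b 25 -> skip
  v12 WRITE b 24 -> skip
  v13 WRITE d 66 -> skip
  v14 WRITE a 59 -> drop (> snap)
  v15 WRITE a 25 -> drop (> snap)
  v16 WRITE c 46 -> skip
  v17 WRITE d 11 -> skip
  v18 WRITE c 39 -> skip
Collected: [(3, 60)]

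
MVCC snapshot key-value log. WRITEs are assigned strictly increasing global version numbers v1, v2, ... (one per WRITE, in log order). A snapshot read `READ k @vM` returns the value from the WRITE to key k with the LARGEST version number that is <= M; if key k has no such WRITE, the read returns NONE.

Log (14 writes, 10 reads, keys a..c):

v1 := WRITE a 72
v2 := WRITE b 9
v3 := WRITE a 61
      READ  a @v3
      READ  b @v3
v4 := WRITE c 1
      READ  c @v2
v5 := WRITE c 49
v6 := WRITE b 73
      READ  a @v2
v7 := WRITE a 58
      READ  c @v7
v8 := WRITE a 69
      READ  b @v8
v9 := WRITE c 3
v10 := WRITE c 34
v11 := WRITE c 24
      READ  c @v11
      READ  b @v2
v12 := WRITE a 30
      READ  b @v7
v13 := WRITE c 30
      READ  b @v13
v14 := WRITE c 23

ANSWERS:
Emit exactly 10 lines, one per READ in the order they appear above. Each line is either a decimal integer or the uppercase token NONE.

Answer: 61
9
NONE
72
49
73
24
9
73
73

Derivation:
v1: WRITE a=72  (a history now [(1, 72)])
v2: WRITE b=9  (b history now [(2, 9)])
v3: WRITE a=61  (a history now [(1, 72), (3, 61)])
READ a @v3: history=[(1, 72), (3, 61)] -> pick v3 -> 61
READ b @v3: history=[(2, 9)] -> pick v2 -> 9
v4: WRITE c=1  (c history now [(4, 1)])
READ c @v2: history=[(4, 1)] -> no version <= 2 -> NONE
v5: WRITE c=49  (c history now [(4, 1), (5, 49)])
v6: WRITE b=73  (b history now [(2, 9), (6, 73)])
READ a @v2: history=[(1, 72), (3, 61)] -> pick v1 -> 72
v7: WRITE a=58  (a history now [(1, 72), (3, 61), (7, 58)])
READ c @v7: history=[(4, 1), (5, 49)] -> pick v5 -> 49
v8: WRITE a=69  (a history now [(1, 72), (3, 61), (7, 58), (8, 69)])
READ b @v8: history=[(2, 9), (6, 73)] -> pick v6 -> 73
v9: WRITE c=3  (c history now [(4, 1), (5, 49), (9, 3)])
v10: WRITE c=34  (c history now [(4, 1), (5, 49), (9, 3), (10, 34)])
v11: WRITE c=24  (c history now [(4, 1), (5, 49), (9, 3), (10, 34), (11, 24)])
READ c @v11: history=[(4, 1), (5, 49), (9, 3), (10, 34), (11, 24)] -> pick v11 -> 24
READ b @v2: history=[(2, 9), (6, 73)] -> pick v2 -> 9
v12: WRITE a=30  (a history now [(1, 72), (3, 61), (7, 58), (8, 69), (12, 30)])
READ b @v7: history=[(2, 9), (6, 73)] -> pick v6 -> 73
v13: WRITE c=30  (c history now [(4, 1), (5, 49), (9, 3), (10, 34), (11, 24), (13, 30)])
READ b @v13: history=[(2, 9), (6, 73)] -> pick v6 -> 73
v14: WRITE c=23  (c history now [(4, 1), (5, 49), (9, 3), (10, 34), (11, 24), (13, 30), (14, 23)])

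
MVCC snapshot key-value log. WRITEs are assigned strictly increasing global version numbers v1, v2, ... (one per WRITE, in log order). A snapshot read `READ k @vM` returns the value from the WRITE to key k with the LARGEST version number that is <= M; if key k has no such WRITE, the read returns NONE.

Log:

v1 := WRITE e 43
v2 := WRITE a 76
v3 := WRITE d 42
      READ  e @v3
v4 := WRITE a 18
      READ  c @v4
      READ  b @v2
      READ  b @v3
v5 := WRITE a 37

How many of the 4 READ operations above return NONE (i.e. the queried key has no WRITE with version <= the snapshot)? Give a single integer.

v1: WRITE e=43  (e history now [(1, 43)])
v2: WRITE a=76  (a history now [(2, 76)])
v3: WRITE d=42  (d history now [(3, 42)])
READ e @v3: history=[(1, 43)] -> pick v1 -> 43
v4: WRITE a=18  (a history now [(2, 76), (4, 18)])
READ c @v4: history=[] -> no version <= 4 -> NONE
READ b @v2: history=[] -> no version <= 2 -> NONE
READ b @v3: history=[] -> no version <= 3 -> NONE
v5: WRITE a=37  (a history now [(2, 76), (4, 18), (5, 37)])
Read results in order: ['43', 'NONE', 'NONE', 'NONE']
NONE count = 3

Answer: 3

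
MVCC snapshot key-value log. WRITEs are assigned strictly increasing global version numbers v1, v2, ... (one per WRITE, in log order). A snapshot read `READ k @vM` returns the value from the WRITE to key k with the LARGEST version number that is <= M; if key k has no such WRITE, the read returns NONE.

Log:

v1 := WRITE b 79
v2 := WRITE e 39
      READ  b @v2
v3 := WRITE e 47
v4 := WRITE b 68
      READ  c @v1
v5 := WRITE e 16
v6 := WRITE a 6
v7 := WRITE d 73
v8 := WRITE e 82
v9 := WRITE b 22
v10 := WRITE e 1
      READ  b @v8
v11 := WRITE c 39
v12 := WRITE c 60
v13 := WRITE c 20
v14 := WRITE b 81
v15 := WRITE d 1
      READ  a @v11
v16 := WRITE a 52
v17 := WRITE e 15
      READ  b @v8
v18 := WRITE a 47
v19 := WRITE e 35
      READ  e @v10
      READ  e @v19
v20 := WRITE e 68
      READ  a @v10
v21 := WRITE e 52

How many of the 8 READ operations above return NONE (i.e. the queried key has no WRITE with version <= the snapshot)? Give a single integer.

Answer: 1

Derivation:
v1: WRITE b=79  (b history now [(1, 79)])
v2: WRITE e=39  (e history now [(2, 39)])
READ b @v2: history=[(1, 79)] -> pick v1 -> 79
v3: WRITE e=47  (e history now [(2, 39), (3, 47)])
v4: WRITE b=68  (b history now [(1, 79), (4, 68)])
READ c @v1: history=[] -> no version <= 1 -> NONE
v5: WRITE e=16  (e history now [(2, 39), (3, 47), (5, 16)])
v6: WRITE a=6  (a history now [(6, 6)])
v7: WRITE d=73  (d history now [(7, 73)])
v8: WRITE e=82  (e history now [(2, 39), (3, 47), (5, 16), (8, 82)])
v9: WRITE b=22  (b history now [(1, 79), (4, 68), (9, 22)])
v10: WRITE e=1  (e history now [(2, 39), (3, 47), (5, 16), (8, 82), (10, 1)])
READ b @v8: history=[(1, 79), (4, 68), (9, 22)] -> pick v4 -> 68
v11: WRITE c=39  (c history now [(11, 39)])
v12: WRITE c=60  (c history now [(11, 39), (12, 60)])
v13: WRITE c=20  (c history now [(11, 39), (12, 60), (13, 20)])
v14: WRITE b=81  (b history now [(1, 79), (4, 68), (9, 22), (14, 81)])
v15: WRITE d=1  (d history now [(7, 73), (15, 1)])
READ a @v11: history=[(6, 6)] -> pick v6 -> 6
v16: WRITE a=52  (a history now [(6, 6), (16, 52)])
v17: WRITE e=15  (e history now [(2, 39), (3, 47), (5, 16), (8, 82), (10, 1), (17, 15)])
READ b @v8: history=[(1, 79), (4, 68), (9, 22), (14, 81)] -> pick v4 -> 68
v18: WRITE a=47  (a history now [(6, 6), (16, 52), (18, 47)])
v19: WRITE e=35  (e history now [(2, 39), (3, 47), (5, 16), (8, 82), (10, 1), (17, 15), (19, 35)])
READ e @v10: history=[(2, 39), (3, 47), (5, 16), (8, 82), (10, 1), (17, 15), (19, 35)] -> pick v10 -> 1
READ e @v19: history=[(2, 39), (3, 47), (5, 16), (8, 82), (10, 1), (17, 15), (19, 35)] -> pick v19 -> 35
v20: WRITE e=68  (e history now [(2, 39), (3, 47), (5, 16), (8, 82), (10, 1), (17, 15), (19, 35), (20, 68)])
READ a @v10: history=[(6, 6), (16, 52), (18, 47)] -> pick v6 -> 6
v21: WRITE e=52  (e history now [(2, 39), (3, 47), (5, 16), (8, 82), (10, 1), (17, 15), (19, 35), (20, 68), (21, 52)])
Read results in order: ['79', 'NONE', '68', '6', '68', '1', '35', '6']
NONE count = 1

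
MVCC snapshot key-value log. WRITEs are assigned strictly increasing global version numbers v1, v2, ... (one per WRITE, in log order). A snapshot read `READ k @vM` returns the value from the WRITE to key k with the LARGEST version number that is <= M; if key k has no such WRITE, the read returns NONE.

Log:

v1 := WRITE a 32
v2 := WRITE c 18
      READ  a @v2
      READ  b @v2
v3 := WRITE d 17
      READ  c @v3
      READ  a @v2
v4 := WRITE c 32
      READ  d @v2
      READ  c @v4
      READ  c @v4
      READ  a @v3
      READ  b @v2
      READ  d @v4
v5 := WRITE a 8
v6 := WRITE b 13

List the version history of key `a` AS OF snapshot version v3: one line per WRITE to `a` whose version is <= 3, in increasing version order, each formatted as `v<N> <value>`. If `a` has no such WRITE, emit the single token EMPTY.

Answer: v1 32

Derivation:
Scan writes for key=a with version <= 3:
  v1 WRITE a 32 -> keep
  v2 WRITE c 18 -> skip
  v3 WRITE d 17 -> skip
  v4 WRITE c 32 -> skip
  v5 WRITE a 8 -> drop (> snap)
  v6 WRITE b 13 -> skip
Collected: [(1, 32)]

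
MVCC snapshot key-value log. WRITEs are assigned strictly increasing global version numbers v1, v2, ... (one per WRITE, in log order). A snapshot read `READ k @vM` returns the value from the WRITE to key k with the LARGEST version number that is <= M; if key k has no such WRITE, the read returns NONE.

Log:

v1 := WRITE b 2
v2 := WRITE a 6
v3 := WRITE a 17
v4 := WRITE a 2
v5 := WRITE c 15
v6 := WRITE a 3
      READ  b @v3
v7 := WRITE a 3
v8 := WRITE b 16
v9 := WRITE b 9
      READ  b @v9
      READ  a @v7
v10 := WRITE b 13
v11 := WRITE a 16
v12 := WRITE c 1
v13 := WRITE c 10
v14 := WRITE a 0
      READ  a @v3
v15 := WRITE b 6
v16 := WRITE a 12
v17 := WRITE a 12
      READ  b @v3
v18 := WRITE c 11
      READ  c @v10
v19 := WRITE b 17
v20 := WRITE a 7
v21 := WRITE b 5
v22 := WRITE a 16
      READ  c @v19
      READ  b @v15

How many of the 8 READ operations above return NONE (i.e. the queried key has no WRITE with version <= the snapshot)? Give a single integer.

v1: WRITE b=2  (b history now [(1, 2)])
v2: WRITE a=6  (a history now [(2, 6)])
v3: WRITE a=17  (a history now [(2, 6), (3, 17)])
v4: WRITE a=2  (a history now [(2, 6), (3, 17), (4, 2)])
v5: WRITE c=15  (c history now [(5, 15)])
v6: WRITE a=3  (a history now [(2, 6), (3, 17), (4, 2), (6, 3)])
READ b @v3: history=[(1, 2)] -> pick v1 -> 2
v7: WRITE a=3  (a history now [(2, 6), (3, 17), (4, 2), (6, 3), (7, 3)])
v8: WRITE b=16  (b history now [(1, 2), (8, 16)])
v9: WRITE b=9  (b history now [(1, 2), (8, 16), (9, 9)])
READ b @v9: history=[(1, 2), (8, 16), (9, 9)] -> pick v9 -> 9
READ a @v7: history=[(2, 6), (3, 17), (4, 2), (6, 3), (7, 3)] -> pick v7 -> 3
v10: WRITE b=13  (b history now [(1, 2), (8, 16), (9, 9), (10, 13)])
v11: WRITE a=16  (a history now [(2, 6), (3, 17), (4, 2), (6, 3), (7, 3), (11, 16)])
v12: WRITE c=1  (c history now [(5, 15), (12, 1)])
v13: WRITE c=10  (c history now [(5, 15), (12, 1), (13, 10)])
v14: WRITE a=0  (a history now [(2, 6), (3, 17), (4, 2), (6, 3), (7, 3), (11, 16), (14, 0)])
READ a @v3: history=[(2, 6), (3, 17), (4, 2), (6, 3), (7, 3), (11, 16), (14, 0)] -> pick v3 -> 17
v15: WRITE b=6  (b history now [(1, 2), (8, 16), (9, 9), (10, 13), (15, 6)])
v16: WRITE a=12  (a history now [(2, 6), (3, 17), (4, 2), (6, 3), (7, 3), (11, 16), (14, 0), (16, 12)])
v17: WRITE a=12  (a history now [(2, 6), (3, 17), (4, 2), (6, 3), (7, 3), (11, 16), (14, 0), (16, 12), (17, 12)])
READ b @v3: history=[(1, 2), (8, 16), (9, 9), (10, 13), (15, 6)] -> pick v1 -> 2
v18: WRITE c=11  (c history now [(5, 15), (12, 1), (13, 10), (18, 11)])
READ c @v10: history=[(5, 15), (12, 1), (13, 10), (18, 11)] -> pick v5 -> 15
v19: WRITE b=17  (b history now [(1, 2), (8, 16), (9, 9), (10, 13), (15, 6), (19, 17)])
v20: WRITE a=7  (a history now [(2, 6), (3, 17), (4, 2), (6, 3), (7, 3), (11, 16), (14, 0), (16, 12), (17, 12), (20, 7)])
v21: WRITE b=5  (b history now [(1, 2), (8, 16), (9, 9), (10, 13), (15, 6), (19, 17), (21, 5)])
v22: WRITE a=16  (a history now [(2, 6), (3, 17), (4, 2), (6, 3), (7, 3), (11, 16), (14, 0), (16, 12), (17, 12), (20, 7), (22, 16)])
READ c @v19: history=[(5, 15), (12, 1), (13, 10), (18, 11)] -> pick v18 -> 11
READ b @v15: history=[(1, 2), (8, 16), (9, 9), (10, 13), (15, 6), (19, 17), (21, 5)] -> pick v15 -> 6
Read results in order: ['2', '9', '3', '17', '2', '15', '11', '6']
NONE count = 0

Answer: 0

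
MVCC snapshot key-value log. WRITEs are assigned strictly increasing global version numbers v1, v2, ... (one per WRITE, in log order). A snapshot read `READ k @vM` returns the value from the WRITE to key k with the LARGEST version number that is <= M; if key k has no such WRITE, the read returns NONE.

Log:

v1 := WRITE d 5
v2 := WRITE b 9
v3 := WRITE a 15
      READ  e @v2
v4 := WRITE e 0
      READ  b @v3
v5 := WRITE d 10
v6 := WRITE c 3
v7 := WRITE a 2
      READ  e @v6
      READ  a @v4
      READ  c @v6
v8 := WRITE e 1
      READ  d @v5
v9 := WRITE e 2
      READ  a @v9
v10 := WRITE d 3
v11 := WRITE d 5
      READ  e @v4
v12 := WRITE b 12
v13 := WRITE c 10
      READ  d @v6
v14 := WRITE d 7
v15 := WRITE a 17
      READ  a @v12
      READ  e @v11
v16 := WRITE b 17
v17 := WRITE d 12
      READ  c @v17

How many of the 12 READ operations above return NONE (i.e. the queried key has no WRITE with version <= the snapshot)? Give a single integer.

v1: WRITE d=5  (d history now [(1, 5)])
v2: WRITE b=9  (b history now [(2, 9)])
v3: WRITE a=15  (a history now [(3, 15)])
READ e @v2: history=[] -> no version <= 2 -> NONE
v4: WRITE e=0  (e history now [(4, 0)])
READ b @v3: history=[(2, 9)] -> pick v2 -> 9
v5: WRITE d=10  (d history now [(1, 5), (5, 10)])
v6: WRITE c=3  (c history now [(6, 3)])
v7: WRITE a=2  (a history now [(3, 15), (7, 2)])
READ e @v6: history=[(4, 0)] -> pick v4 -> 0
READ a @v4: history=[(3, 15), (7, 2)] -> pick v3 -> 15
READ c @v6: history=[(6, 3)] -> pick v6 -> 3
v8: WRITE e=1  (e history now [(4, 0), (8, 1)])
READ d @v5: history=[(1, 5), (5, 10)] -> pick v5 -> 10
v9: WRITE e=2  (e history now [(4, 0), (8, 1), (9, 2)])
READ a @v9: history=[(3, 15), (7, 2)] -> pick v7 -> 2
v10: WRITE d=3  (d history now [(1, 5), (5, 10), (10, 3)])
v11: WRITE d=5  (d history now [(1, 5), (5, 10), (10, 3), (11, 5)])
READ e @v4: history=[(4, 0), (8, 1), (9, 2)] -> pick v4 -> 0
v12: WRITE b=12  (b history now [(2, 9), (12, 12)])
v13: WRITE c=10  (c history now [(6, 3), (13, 10)])
READ d @v6: history=[(1, 5), (5, 10), (10, 3), (11, 5)] -> pick v5 -> 10
v14: WRITE d=7  (d history now [(1, 5), (5, 10), (10, 3), (11, 5), (14, 7)])
v15: WRITE a=17  (a history now [(3, 15), (7, 2), (15, 17)])
READ a @v12: history=[(3, 15), (7, 2), (15, 17)] -> pick v7 -> 2
READ e @v11: history=[(4, 0), (8, 1), (9, 2)] -> pick v9 -> 2
v16: WRITE b=17  (b history now [(2, 9), (12, 12), (16, 17)])
v17: WRITE d=12  (d history now [(1, 5), (5, 10), (10, 3), (11, 5), (14, 7), (17, 12)])
READ c @v17: history=[(6, 3), (13, 10)] -> pick v13 -> 10
Read results in order: ['NONE', '9', '0', '15', '3', '10', '2', '0', '10', '2', '2', '10']
NONE count = 1

Answer: 1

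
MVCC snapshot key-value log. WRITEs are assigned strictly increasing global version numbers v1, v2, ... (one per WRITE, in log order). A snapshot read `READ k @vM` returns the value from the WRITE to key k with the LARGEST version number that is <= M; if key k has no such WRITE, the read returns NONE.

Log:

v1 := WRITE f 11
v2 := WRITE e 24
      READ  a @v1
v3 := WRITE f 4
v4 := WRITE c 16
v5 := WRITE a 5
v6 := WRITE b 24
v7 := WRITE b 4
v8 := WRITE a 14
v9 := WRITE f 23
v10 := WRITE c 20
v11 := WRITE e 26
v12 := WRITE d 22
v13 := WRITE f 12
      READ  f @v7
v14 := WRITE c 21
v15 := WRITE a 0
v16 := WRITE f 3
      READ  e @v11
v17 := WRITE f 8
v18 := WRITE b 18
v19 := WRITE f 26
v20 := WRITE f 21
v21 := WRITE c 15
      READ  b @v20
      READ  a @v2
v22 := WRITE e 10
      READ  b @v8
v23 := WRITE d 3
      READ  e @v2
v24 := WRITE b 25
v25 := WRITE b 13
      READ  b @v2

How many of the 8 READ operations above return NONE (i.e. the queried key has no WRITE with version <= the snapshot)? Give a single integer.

Answer: 3

Derivation:
v1: WRITE f=11  (f history now [(1, 11)])
v2: WRITE e=24  (e history now [(2, 24)])
READ a @v1: history=[] -> no version <= 1 -> NONE
v3: WRITE f=4  (f history now [(1, 11), (3, 4)])
v4: WRITE c=16  (c history now [(4, 16)])
v5: WRITE a=5  (a history now [(5, 5)])
v6: WRITE b=24  (b history now [(6, 24)])
v7: WRITE b=4  (b history now [(6, 24), (7, 4)])
v8: WRITE a=14  (a history now [(5, 5), (8, 14)])
v9: WRITE f=23  (f history now [(1, 11), (3, 4), (9, 23)])
v10: WRITE c=20  (c history now [(4, 16), (10, 20)])
v11: WRITE e=26  (e history now [(2, 24), (11, 26)])
v12: WRITE d=22  (d history now [(12, 22)])
v13: WRITE f=12  (f history now [(1, 11), (3, 4), (9, 23), (13, 12)])
READ f @v7: history=[(1, 11), (3, 4), (9, 23), (13, 12)] -> pick v3 -> 4
v14: WRITE c=21  (c history now [(4, 16), (10, 20), (14, 21)])
v15: WRITE a=0  (a history now [(5, 5), (8, 14), (15, 0)])
v16: WRITE f=3  (f history now [(1, 11), (3, 4), (9, 23), (13, 12), (16, 3)])
READ e @v11: history=[(2, 24), (11, 26)] -> pick v11 -> 26
v17: WRITE f=8  (f history now [(1, 11), (3, 4), (9, 23), (13, 12), (16, 3), (17, 8)])
v18: WRITE b=18  (b history now [(6, 24), (7, 4), (18, 18)])
v19: WRITE f=26  (f history now [(1, 11), (3, 4), (9, 23), (13, 12), (16, 3), (17, 8), (19, 26)])
v20: WRITE f=21  (f history now [(1, 11), (3, 4), (9, 23), (13, 12), (16, 3), (17, 8), (19, 26), (20, 21)])
v21: WRITE c=15  (c history now [(4, 16), (10, 20), (14, 21), (21, 15)])
READ b @v20: history=[(6, 24), (7, 4), (18, 18)] -> pick v18 -> 18
READ a @v2: history=[(5, 5), (8, 14), (15, 0)] -> no version <= 2 -> NONE
v22: WRITE e=10  (e history now [(2, 24), (11, 26), (22, 10)])
READ b @v8: history=[(6, 24), (7, 4), (18, 18)] -> pick v7 -> 4
v23: WRITE d=3  (d history now [(12, 22), (23, 3)])
READ e @v2: history=[(2, 24), (11, 26), (22, 10)] -> pick v2 -> 24
v24: WRITE b=25  (b history now [(6, 24), (7, 4), (18, 18), (24, 25)])
v25: WRITE b=13  (b history now [(6, 24), (7, 4), (18, 18), (24, 25), (25, 13)])
READ b @v2: history=[(6, 24), (7, 4), (18, 18), (24, 25), (25, 13)] -> no version <= 2 -> NONE
Read results in order: ['NONE', '4', '26', '18', 'NONE', '4', '24', 'NONE']
NONE count = 3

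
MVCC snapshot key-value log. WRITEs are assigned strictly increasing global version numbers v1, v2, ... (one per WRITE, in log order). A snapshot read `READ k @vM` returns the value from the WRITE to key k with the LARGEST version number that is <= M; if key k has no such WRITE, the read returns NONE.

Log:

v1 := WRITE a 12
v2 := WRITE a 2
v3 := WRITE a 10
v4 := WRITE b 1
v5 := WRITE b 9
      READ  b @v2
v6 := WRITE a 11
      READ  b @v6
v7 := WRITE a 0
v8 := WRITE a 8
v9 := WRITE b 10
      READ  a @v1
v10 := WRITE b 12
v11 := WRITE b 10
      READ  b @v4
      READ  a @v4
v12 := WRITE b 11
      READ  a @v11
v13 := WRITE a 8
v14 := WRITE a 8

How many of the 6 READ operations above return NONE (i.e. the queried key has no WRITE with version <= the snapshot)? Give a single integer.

v1: WRITE a=12  (a history now [(1, 12)])
v2: WRITE a=2  (a history now [(1, 12), (2, 2)])
v3: WRITE a=10  (a history now [(1, 12), (2, 2), (3, 10)])
v4: WRITE b=1  (b history now [(4, 1)])
v5: WRITE b=9  (b history now [(4, 1), (5, 9)])
READ b @v2: history=[(4, 1), (5, 9)] -> no version <= 2 -> NONE
v6: WRITE a=11  (a history now [(1, 12), (2, 2), (3, 10), (6, 11)])
READ b @v6: history=[(4, 1), (5, 9)] -> pick v5 -> 9
v7: WRITE a=0  (a history now [(1, 12), (2, 2), (3, 10), (6, 11), (7, 0)])
v8: WRITE a=8  (a history now [(1, 12), (2, 2), (3, 10), (6, 11), (7, 0), (8, 8)])
v9: WRITE b=10  (b history now [(4, 1), (5, 9), (9, 10)])
READ a @v1: history=[(1, 12), (2, 2), (3, 10), (6, 11), (7, 0), (8, 8)] -> pick v1 -> 12
v10: WRITE b=12  (b history now [(4, 1), (5, 9), (9, 10), (10, 12)])
v11: WRITE b=10  (b history now [(4, 1), (5, 9), (9, 10), (10, 12), (11, 10)])
READ b @v4: history=[(4, 1), (5, 9), (9, 10), (10, 12), (11, 10)] -> pick v4 -> 1
READ a @v4: history=[(1, 12), (2, 2), (3, 10), (6, 11), (7, 0), (8, 8)] -> pick v3 -> 10
v12: WRITE b=11  (b history now [(4, 1), (5, 9), (9, 10), (10, 12), (11, 10), (12, 11)])
READ a @v11: history=[(1, 12), (2, 2), (3, 10), (6, 11), (7, 0), (8, 8)] -> pick v8 -> 8
v13: WRITE a=8  (a history now [(1, 12), (2, 2), (3, 10), (6, 11), (7, 0), (8, 8), (13, 8)])
v14: WRITE a=8  (a history now [(1, 12), (2, 2), (3, 10), (6, 11), (7, 0), (8, 8), (13, 8), (14, 8)])
Read results in order: ['NONE', '9', '12', '1', '10', '8']
NONE count = 1

Answer: 1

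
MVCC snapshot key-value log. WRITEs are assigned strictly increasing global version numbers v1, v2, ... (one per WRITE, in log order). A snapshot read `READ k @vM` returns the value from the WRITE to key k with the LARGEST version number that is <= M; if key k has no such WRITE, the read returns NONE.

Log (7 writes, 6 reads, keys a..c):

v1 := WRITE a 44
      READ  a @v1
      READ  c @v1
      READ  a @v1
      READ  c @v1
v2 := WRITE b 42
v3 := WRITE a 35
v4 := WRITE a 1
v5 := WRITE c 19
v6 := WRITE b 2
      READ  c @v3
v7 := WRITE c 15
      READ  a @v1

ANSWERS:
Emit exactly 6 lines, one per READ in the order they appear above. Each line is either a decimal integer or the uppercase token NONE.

Answer: 44
NONE
44
NONE
NONE
44

Derivation:
v1: WRITE a=44  (a history now [(1, 44)])
READ a @v1: history=[(1, 44)] -> pick v1 -> 44
READ c @v1: history=[] -> no version <= 1 -> NONE
READ a @v1: history=[(1, 44)] -> pick v1 -> 44
READ c @v1: history=[] -> no version <= 1 -> NONE
v2: WRITE b=42  (b history now [(2, 42)])
v3: WRITE a=35  (a history now [(1, 44), (3, 35)])
v4: WRITE a=1  (a history now [(1, 44), (3, 35), (4, 1)])
v5: WRITE c=19  (c history now [(5, 19)])
v6: WRITE b=2  (b history now [(2, 42), (6, 2)])
READ c @v3: history=[(5, 19)] -> no version <= 3 -> NONE
v7: WRITE c=15  (c history now [(5, 19), (7, 15)])
READ a @v1: history=[(1, 44), (3, 35), (4, 1)] -> pick v1 -> 44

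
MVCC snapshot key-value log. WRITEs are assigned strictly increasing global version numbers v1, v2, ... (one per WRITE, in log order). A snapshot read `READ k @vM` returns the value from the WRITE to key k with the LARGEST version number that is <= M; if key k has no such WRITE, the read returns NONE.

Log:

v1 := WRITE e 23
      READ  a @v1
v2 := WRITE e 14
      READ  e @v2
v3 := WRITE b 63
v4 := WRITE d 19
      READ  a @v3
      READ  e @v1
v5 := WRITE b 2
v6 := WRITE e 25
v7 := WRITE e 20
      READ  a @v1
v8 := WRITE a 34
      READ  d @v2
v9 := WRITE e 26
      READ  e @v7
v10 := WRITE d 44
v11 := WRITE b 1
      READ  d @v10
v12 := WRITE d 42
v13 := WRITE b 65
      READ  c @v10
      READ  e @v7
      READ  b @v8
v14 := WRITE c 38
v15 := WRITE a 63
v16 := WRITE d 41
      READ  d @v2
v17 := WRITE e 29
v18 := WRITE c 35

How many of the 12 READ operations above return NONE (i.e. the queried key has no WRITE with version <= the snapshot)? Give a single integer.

v1: WRITE e=23  (e history now [(1, 23)])
READ a @v1: history=[] -> no version <= 1 -> NONE
v2: WRITE e=14  (e history now [(1, 23), (2, 14)])
READ e @v2: history=[(1, 23), (2, 14)] -> pick v2 -> 14
v3: WRITE b=63  (b history now [(3, 63)])
v4: WRITE d=19  (d history now [(4, 19)])
READ a @v3: history=[] -> no version <= 3 -> NONE
READ e @v1: history=[(1, 23), (2, 14)] -> pick v1 -> 23
v5: WRITE b=2  (b history now [(3, 63), (5, 2)])
v6: WRITE e=25  (e history now [(1, 23), (2, 14), (6, 25)])
v7: WRITE e=20  (e history now [(1, 23), (2, 14), (6, 25), (7, 20)])
READ a @v1: history=[] -> no version <= 1 -> NONE
v8: WRITE a=34  (a history now [(8, 34)])
READ d @v2: history=[(4, 19)] -> no version <= 2 -> NONE
v9: WRITE e=26  (e history now [(1, 23), (2, 14), (6, 25), (7, 20), (9, 26)])
READ e @v7: history=[(1, 23), (2, 14), (6, 25), (7, 20), (9, 26)] -> pick v7 -> 20
v10: WRITE d=44  (d history now [(4, 19), (10, 44)])
v11: WRITE b=1  (b history now [(3, 63), (5, 2), (11, 1)])
READ d @v10: history=[(4, 19), (10, 44)] -> pick v10 -> 44
v12: WRITE d=42  (d history now [(4, 19), (10, 44), (12, 42)])
v13: WRITE b=65  (b history now [(3, 63), (5, 2), (11, 1), (13, 65)])
READ c @v10: history=[] -> no version <= 10 -> NONE
READ e @v7: history=[(1, 23), (2, 14), (6, 25), (7, 20), (9, 26)] -> pick v7 -> 20
READ b @v8: history=[(3, 63), (5, 2), (11, 1), (13, 65)] -> pick v5 -> 2
v14: WRITE c=38  (c history now [(14, 38)])
v15: WRITE a=63  (a history now [(8, 34), (15, 63)])
v16: WRITE d=41  (d history now [(4, 19), (10, 44), (12, 42), (16, 41)])
READ d @v2: history=[(4, 19), (10, 44), (12, 42), (16, 41)] -> no version <= 2 -> NONE
v17: WRITE e=29  (e history now [(1, 23), (2, 14), (6, 25), (7, 20), (9, 26), (17, 29)])
v18: WRITE c=35  (c history now [(14, 38), (18, 35)])
Read results in order: ['NONE', '14', 'NONE', '23', 'NONE', 'NONE', '20', '44', 'NONE', '20', '2', 'NONE']
NONE count = 6

Answer: 6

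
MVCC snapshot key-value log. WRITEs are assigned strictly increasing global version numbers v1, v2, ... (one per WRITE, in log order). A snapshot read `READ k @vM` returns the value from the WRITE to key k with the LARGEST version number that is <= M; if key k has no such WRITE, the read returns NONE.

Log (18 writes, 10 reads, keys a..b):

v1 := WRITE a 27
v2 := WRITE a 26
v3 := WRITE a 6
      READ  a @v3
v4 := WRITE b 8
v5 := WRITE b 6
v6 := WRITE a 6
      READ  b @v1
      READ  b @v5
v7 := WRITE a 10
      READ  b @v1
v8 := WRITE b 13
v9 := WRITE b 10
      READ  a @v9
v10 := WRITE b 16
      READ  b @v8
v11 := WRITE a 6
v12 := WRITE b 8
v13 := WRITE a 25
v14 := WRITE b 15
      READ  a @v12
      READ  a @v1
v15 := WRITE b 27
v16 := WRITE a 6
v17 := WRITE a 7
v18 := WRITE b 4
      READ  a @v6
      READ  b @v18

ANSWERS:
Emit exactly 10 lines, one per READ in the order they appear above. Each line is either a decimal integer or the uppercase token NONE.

Answer: 6
NONE
6
NONE
10
13
6
27
6
4

Derivation:
v1: WRITE a=27  (a history now [(1, 27)])
v2: WRITE a=26  (a history now [(1, 27), (2, 26)])
v3: WRITE a=6  (a history now [(1, 27), (2, 26), (3, 6)])
READ a @v3: history=[(1, 27), (2, 26), (3, 6)] -> pick v3 -> 6
v4: WRITE b=8  (b history now [(4, 8)])
v5: WRITE b=6  (b history now [(4, 8), (5, 6)])
v6: WRITE a=6  (a history now [(1, 27), (2, 26), (3, 6), (6, 6)])
READ b @v1: history=[(4, 8), (5, 6)] -> no version <= 1 -> NONE
READ b @v5: history=[(4, 8), (5, 6)] -> pick v5 -> 6
v7: WRITE a=10  (a history now [(1, 27), (2, 26), (3, 6), (6, 6), (7, 10)])
READ b @v1: history=[(4, 8), (5, 6)] -> no version <= 1 -> NONE
v8: WRITE b=13  (b history now [(4, 8), (5, 6), (8, 13)])
v9: WRITE b=10  (b history now [(4, 8), (5, 6), (8, 13), (9, 10)])
READ a @v9: history=[(1, 27), (2, 26), (3, 6), (6, 6), (7, 10)] -> pick v7 -> 10
v10: WRITE b=16  (b history now [(4, 8), (5, 6), (8, 13), (9, 10), (10, 16)])
READ b @v8: history=[(4, 8), (5, 6), (8, 13), (9, 10), (10, 16)] -> pick v8 -> 13
v11: WRITE a=6  (a history now [(1, 27), (2, 26), (3, 6), (6, 6), (7, 10), (11, 6)])
v12: WRITE b=8  (b history now [(4, 8), (5, 6), (8, 13), (9, 10), (10, 16), (12, 8)])
v13: WRITE a=25  (a history now [(1, 27), (2, 26), (3, 6), (6, 6), (7, 10), (11, 6), (13, 25)])
v14: WRITE b=15  (b history now [(4, 8), (5, 6), (8, 13), (9, 10), (10, 16), (12, 8), (14, 15)])
READ a @v12: history=[(1, 27), (2, 26), (3, 6), (6, 6), (7, 10), (11, 6), (13, 25)] -> pick v11 -> 6
READ a @v1: history=[(1, 27), (2, 26), (3, 6), (6, 6), (7, 10), (11, 6), (13, 25)] -> pick v1 -> 27
v15: WRITE b=27  (b history now [(4, 8), (5, 6), (8, 13), (9, 10), (10, 16), (12, 8), (14, 15), (15, 27)])
v16: WRITE a=6  (a history now [(1, 27), (2, 26), (3, 6), (6, 6), (7, 10), (11, 6), (13, 25), (16, 6)])
v17: WRITE a=7  (a history now [(1, 27), (2, 26), (3, 6), (6, 6), (7, 10), (11, 6), (13, 25), (16, 6), (17, 7)])
v18: WRITE b=4  (b history now [(4, 8), (5, 6), (8, 13), (9, 10), (10, 16), (12, 8), (14, 15), (15, 27), (18, 4)])
READ a @v6: history=[(1, 27), (2, 26), (3, 6), (6, 6), (7, 10), (11, 6), (13, 25), (16, 6), (17, 7)] -> pick v6 -> 6
READ b @v18: history=[(4, 8), (5, 6), (8, 13), (9, 10), (10, 16), (12, 8), (14, 15), (15, 27), (18, 4)] -> pick v18 -> 4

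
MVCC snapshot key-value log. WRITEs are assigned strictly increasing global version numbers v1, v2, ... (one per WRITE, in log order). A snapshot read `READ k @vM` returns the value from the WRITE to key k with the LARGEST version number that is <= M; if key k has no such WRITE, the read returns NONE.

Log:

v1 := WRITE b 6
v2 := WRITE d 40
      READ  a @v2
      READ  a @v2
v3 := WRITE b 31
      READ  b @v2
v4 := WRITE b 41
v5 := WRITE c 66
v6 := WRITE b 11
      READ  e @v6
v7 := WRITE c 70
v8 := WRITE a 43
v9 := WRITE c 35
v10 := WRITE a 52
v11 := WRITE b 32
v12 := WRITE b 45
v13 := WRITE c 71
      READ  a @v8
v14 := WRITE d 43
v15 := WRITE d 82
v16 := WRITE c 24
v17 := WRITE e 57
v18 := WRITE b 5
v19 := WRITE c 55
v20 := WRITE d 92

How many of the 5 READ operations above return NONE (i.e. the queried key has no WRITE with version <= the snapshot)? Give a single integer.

v1: WRITE b=6  (b history now [(1, 6)])
v2: WRITE d=40  (d history now [(2, 40)])
READ a @v2: history=[] -> no version <= 2 -> NONE
READ a @v2: history=[] -> no version <= 2 -> NONE
v3: WRITE b=31  (b history now [(1, 6), (3, 31)])
READ b @v2: history=[(1, 6), (3, 31)] -> pick v1 -> 6
v4: WRITE b=41  (b history now [(1, 6), (3, 31), (4, 41)])
v5: WRITE c=66  (c history now [(5, 66)])
v6: WRITE b=11  (b history now [(1, 6), (3, 31), (4, 41), (6, 11)])
READ e @v6: history=[] -> no version <= 6 -> NONE
v7: WRITE c=70  (c history now [(5, 66), (7, 70)])
v8: WRITE a=43  (a history now [(8, 43)])
v9: WRITE c=35  (c history now [(5, 66), (7, 70), (9, 35)])
v10: WRITE a=52  (a history now [(8, 43), (10, 52)])
v11: WRITE b=32  (b history now [(1, 6), (3, 31), (4, 41), (6, 11), (11, 32)])
v12: WRITE b=45  (b history now [(1, 6), (3, 31), (4, 41), (6, 11), (11, 32), (12, 45)])
v13: WRITE c=71  (c history now [(5, 66), (7, 70), (9, 35), (13, 71)])
READ a @v8: history=[(8, 43), (10, 52)] -> pick v8 -> 43
v14: WRITE d=43  (d history now [(2, 40), (14, 43)])
v15: WRITE d=82  (d history now [(2, 40), (14, 43), (15, 82)])
v16: WRITE c=24  (c history now [(5, 66), (7, 70), (9, 35), (13, 71), (16, 24)])
v17: WRITE e=57  (e history now [(17, 57)])
v18: WRITE b=5  (b history now [(1, 6), (3, 31), (4, 41), (6, 11), (11, 32), (12, 45), (18, 5)])
v19: WRITE c=55  (c history now [(5, 66), (7, 70), (9, 35), (13, 71), (16, 24), (19, 55)])
v20: WRITE d=92  (d history now [(2, 40), (14, 43), (15, 82), (20, 92)])
Read results in order: ['NONE', 'NONE', '6', 'NONE', '43']
NONE count = 3

Answer: 3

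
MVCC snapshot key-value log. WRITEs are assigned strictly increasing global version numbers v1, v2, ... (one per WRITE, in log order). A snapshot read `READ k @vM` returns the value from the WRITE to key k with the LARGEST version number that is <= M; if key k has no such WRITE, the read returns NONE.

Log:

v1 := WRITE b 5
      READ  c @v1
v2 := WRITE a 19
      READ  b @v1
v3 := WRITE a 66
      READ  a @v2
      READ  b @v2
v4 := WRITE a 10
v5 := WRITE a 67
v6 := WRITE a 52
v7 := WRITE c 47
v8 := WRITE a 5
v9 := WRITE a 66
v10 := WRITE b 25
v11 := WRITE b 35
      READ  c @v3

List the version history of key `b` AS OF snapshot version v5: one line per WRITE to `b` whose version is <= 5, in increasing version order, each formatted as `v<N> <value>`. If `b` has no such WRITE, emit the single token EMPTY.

Scan writes for key=b with version <= 5:
  v1 WRITE b 5 -> keep
  v2 WRITE a 19 -> skip
  v3 WRITE a 66 -> skip
  v4 WRITE a 10 -> skip
  v5 WRITE a 67 -> skip
  v6 WRITE a 52 -> skip
  v7 WRITE c 47 -> skip
  v8 WRITE a 5 -> skip
  v9 WRITE a 66 -> skip
  v10 WRITE b 25 -> drop (> snap)
  v11 WRITE b 35 -> drop (> snap)
Collected: [(1, 5)]

Answer: v1 5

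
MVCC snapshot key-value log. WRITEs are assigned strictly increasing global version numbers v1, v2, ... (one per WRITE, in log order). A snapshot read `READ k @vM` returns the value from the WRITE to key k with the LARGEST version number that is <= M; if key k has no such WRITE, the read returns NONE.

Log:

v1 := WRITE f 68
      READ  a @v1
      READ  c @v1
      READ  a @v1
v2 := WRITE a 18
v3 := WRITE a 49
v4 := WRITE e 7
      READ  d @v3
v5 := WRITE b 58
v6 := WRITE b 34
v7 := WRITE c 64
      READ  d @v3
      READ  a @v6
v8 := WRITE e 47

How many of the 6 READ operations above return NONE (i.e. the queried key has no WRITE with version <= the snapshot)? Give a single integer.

Answer: 5

Derivation:
v1: WRITE f=68  (f history now [(1, 68)])
READ a @v1: history=[] -> no version <= 1 -> NONE
READ c @v1: history=[] -> no version <= 1 -> NONE
READ a @v1: history=[] -> no version <= 1 -> NONE
v2: WRITE a=18  (a history now [(2, 18)])
v3: WRITE a=49  (a history now [(2, 18), (3, 49)])
v4: WRITE e=7  (e history now [(4, 7)])
READ d @v3: history=[] -> no version <= 3 -> NONE
v5: WRITE b=58  (b history now [(5, 58)])
v6: WRITE b=34  (b history now [(5, 58), (6, 34)])
v7: WRITE c=64  (c history now [(7, 64)])
READ d @v3: history=[] -> no version <= 3 -> NONE
READ a @v6: history=[(2, 18), (3, 49)] -> pick v3 -> 49
v8: WRITE e=47  (e history now [(4, 7), (8, 47)])
Read results in order: ['NONE', 'NONE', 'NONE', 'NONE', 'NONE', '49']
NONE count = 5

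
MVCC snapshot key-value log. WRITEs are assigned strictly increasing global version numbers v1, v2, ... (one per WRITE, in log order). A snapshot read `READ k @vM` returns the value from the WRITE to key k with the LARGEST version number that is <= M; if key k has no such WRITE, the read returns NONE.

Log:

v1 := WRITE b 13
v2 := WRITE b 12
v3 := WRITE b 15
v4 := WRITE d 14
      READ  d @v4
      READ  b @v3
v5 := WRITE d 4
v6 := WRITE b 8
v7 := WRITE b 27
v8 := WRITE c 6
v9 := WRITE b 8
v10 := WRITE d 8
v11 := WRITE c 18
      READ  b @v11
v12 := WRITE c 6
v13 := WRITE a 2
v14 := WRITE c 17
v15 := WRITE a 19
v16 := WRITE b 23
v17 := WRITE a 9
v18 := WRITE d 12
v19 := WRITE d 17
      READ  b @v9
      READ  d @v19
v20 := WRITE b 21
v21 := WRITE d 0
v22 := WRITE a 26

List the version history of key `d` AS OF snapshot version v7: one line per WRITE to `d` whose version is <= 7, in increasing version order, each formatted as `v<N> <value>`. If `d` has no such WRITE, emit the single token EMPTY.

Scan writes for key=d with version <= 7:
  v1 WRITE b 13 -> skip
  v2 WRITE b 12 -> skip
  v3 WRITE b 15 -> skip
  v4 WRITE d 14 -> keep
  v5 WRITE d 4 -> keep
  v6 WRITE b 8 -> skip
  v7 WRITE b 27 -> skip
  v8 WRITE c 6 -> skip
  v9 WRITE b 8 -> skip
  v10 WRITE d 8 -> drop (> snap)
  v11 WRITE c 18 -> skip
  v12 WRITE c 6 -> skip
  v13 WRITE a 2 -> skip
  v14 WRITE c 17 -> skip
  v15 WRITE a 19 -> skip
  v16 WRITE b 23 -> skip
  v17 WRITE a 9 -> skip
  v18 WRITE d 12 -> drop (> snap)
  v19 WRITE d 17 -> drop (> snap)
  v20 WRITE b 21 -> skip
  v21 WRITE d 0 -> drop (> snap)
  v22 WRITE a 26 -> skip
Collected: [(4, 14), (5, 4)]

Answer: v4 14
v5 4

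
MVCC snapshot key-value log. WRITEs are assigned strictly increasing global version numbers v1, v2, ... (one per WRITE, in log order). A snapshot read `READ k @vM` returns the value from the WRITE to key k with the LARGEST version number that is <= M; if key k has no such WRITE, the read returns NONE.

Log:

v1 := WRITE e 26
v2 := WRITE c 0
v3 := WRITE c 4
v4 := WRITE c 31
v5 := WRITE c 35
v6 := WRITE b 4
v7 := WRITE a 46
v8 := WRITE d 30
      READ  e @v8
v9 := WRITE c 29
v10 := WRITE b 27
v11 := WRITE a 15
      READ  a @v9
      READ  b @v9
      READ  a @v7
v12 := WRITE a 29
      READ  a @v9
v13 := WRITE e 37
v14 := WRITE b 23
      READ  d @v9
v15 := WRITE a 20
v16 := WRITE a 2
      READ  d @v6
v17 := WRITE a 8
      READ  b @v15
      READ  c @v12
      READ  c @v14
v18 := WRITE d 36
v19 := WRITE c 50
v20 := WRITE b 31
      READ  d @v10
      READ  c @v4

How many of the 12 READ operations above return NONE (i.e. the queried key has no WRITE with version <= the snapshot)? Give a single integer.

v1: WRITE e=26  (e history now [(1, 26)])
v2: WRITE c=0  (c history now [(2, 0)])
v3: WRITE c=4  (c history now [(2, 0), (3, 4)])
v4: WRITE c=31  (c history now [(2, 0), (3, 4), (4, 31)])
v5: WRITE c=35  (c history now [(2, 0), (3, 4), (4, 31), (5, 35)])
v6: WRITE b=4  (b history now [(6, 4)])
v7: WRITE a=46  (a history now [(7, 46)])
v8: WRITE d=30  (d history now [(8, 30)])
READ e @v8: history=[(1, 26)] -> pick v1 -> 26
v9: WRITE c=29  (c history now [(2, 0), (3, 4), (4, 31), (5, 35), (9, 29)])
v10: WRITE b=27  (b history now [(6, 4), (10, 27)])
v11: WRITE a=15  (a history now [(7, 46), (11, 15)])
READ a @v9: history=[(7, 46), (11, 15)] -> pick v7 -> 46
READ b @v9: history=[(6, 4), (10, 27)] -> pick v6 -> 4
READ a @v7: history=[(7, 46), (11, 15)] -> pick v7 -> 46
v12: WRITE a=29  (a history now [(7, 46), (11, 15), (12, 29)])
READ a @v9: history=[(7, 46), (11, 15), (12, 29)] -> pick v7 -> 46
v13: WRITE e=37  (e history now [(1, 26), (13, 37)])
v14: WRITE b=23  (b history now [(6, 4), (10, 27), (14, 23)])
READ d @v9: history=[(8, 30)] -> pick v8 -> 30
v15: WRITE a=20  (a history now [(7, 46), (11, 15), (12, 29), (15, 20)])
v16: WRITE a=2  (a history now [(7, 46), (11, 15), (12, 29), (15, 20), (16, 2)])
READ d @v6: history=[(8, 30)] -> no version <= 6 -> NONE
v17: WRITE a=8  (a history now [(7, 46), (11, 15), (12, 29), (15, 20), (16, 2), (17, 8)])
READ b @v15: history=[(6, 4), (10, 27), (14, 23)] -> pick v14 -> 23
READ c @v12: history=[(2, 0), (3, 4), (4, 31), (5, 35), (9, 29)] -> pick v9 -> 29
READ c @v14: history=[(2, 0), (3, 4), (4, 31), (5, 35), (9, 29)] -> pick v9 -> 29
v18: WRITE d=36  (d history now [(8, 30), (18, 36)])
v19: WRITE c=50  (c history now [(2, 0), (3, 4), (4, 31), (5, 35), (9, 29), (19, 50)])
v20: WRITE b=31  (b history now [(6, 4), (10, 27), (14, 23), (20, 31)])
READ d @v10: history=[(8, 30), (18, 36)] -> pick v8 -> 30
READ c @v4: history=[(2, 0), (3, 4), (4, 31), (5, 35), (9, 29), (19, 50)] -> pick v4 -> 31
Read results in order: ['26', '46', '4', '46', '46', '30', 'NONE', '23', '29', '29', '30', '31']
NONE count = 1

Answer: 1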